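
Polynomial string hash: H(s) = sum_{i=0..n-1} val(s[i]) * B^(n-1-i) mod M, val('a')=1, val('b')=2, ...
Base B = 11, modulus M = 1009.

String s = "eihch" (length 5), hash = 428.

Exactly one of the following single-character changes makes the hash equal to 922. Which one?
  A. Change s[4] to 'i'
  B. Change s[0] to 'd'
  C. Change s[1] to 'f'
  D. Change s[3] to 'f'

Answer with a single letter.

Answer: B

Derivation:
Option A: s[4]='h'->'i', delta=(9-8)*11^0 mod 1009 = 1, hash=428+1 mod 1009 = 429
Option B: s[0]='e'->'d', delta=(4-5)*11^4 mod 1009 = 494, hash=428+494 mod 1009 = 922 <-- target
Option C: s[1]='i'->'f', delta=(6-9)*11^3 mod 1009 = 43, hash=428+43 mod 1009 = 471
Option D: s[3]='c'->'f', delta=(6-3)*11^1 mod 1009 = 33, hash=428+33 mod 1009 = 461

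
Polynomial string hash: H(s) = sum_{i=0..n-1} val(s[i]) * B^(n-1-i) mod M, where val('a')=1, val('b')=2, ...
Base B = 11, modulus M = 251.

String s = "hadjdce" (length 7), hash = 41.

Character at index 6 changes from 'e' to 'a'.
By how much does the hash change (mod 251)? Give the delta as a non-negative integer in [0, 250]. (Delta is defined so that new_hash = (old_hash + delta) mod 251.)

Delta formula: (val(new) - val(old)) * B^(n-1-k) mod M
  val('a') - val('e') = 1 - 5 = -4
  B^(n-1-k) = 11^0 mod 251 = 1
  Delta = -4 * 1 mod 251 = 247

Answer: 247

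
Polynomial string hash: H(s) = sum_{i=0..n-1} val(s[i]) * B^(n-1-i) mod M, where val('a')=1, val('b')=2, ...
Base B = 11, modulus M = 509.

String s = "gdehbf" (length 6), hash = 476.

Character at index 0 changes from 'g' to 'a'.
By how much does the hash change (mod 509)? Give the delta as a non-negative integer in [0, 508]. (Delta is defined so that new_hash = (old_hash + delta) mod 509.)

Answer: 285

Derivation:
Delta formula: (val(new) - val(old)) * B^(n-1-k) mod M
  val('a') - val('g') = 1 - 7 = -6
  B^(n-1-k) = 11^5 mod 509 = 207
  Delta = -6 * 207 mod 509 = 285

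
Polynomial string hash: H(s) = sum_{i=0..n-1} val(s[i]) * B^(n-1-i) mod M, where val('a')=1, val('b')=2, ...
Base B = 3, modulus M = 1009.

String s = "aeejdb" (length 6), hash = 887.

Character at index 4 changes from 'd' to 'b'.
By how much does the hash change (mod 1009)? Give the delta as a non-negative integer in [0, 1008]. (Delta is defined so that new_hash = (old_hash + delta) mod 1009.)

Delta formula: (val(new) - val(old)) * B^(n-1-k) mod M
  val('b') - val('d') = 2 - 4 = -2
  B^(n-1-k) = 3^1 mod 1009 = 3
  Delta = -2 * 3 mod 1009 = 1003

Answer: 1003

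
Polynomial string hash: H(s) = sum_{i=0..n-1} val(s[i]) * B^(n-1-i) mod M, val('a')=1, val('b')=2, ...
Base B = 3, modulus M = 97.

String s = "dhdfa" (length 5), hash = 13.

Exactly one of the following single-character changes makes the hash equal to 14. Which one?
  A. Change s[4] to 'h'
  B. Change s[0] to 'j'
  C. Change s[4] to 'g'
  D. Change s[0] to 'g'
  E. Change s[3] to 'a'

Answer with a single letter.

Option A: s[4]='a'->'h', delta=(8-1)*3^0 mod 97 = 7, hash=13+7 mod 97 = 20
Option B: s[0]='d'->'j', delta=(10-4)*3^4 mod 97 = 1, hash=13+1 mod 97 = 14 <-- target
Option C: s[4]='a'->'g', delta=(7-1)*3^0 mod 97 = 6, hash=13+6 mod 97 = 19
Option D: s[0]='d'->'g', delta=(7-4)*3^4 mod 97 = 49, hash=13+49 mod 97 = 62
Option E: s[3]='f'->'a', delta=(1-6)*3^1 mod 97 = 82, hash=13+82 mod 97 = 95

Answer: B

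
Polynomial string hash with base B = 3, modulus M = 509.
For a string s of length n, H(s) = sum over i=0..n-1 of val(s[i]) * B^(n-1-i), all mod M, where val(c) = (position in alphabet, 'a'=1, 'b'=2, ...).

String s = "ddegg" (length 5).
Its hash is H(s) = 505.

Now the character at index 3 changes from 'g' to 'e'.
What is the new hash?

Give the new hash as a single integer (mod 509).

Answer: 499

Derivation:
val('g') = 7, val('e') = 5
Position k = 3, exponent = n-1-k = 1
B^1 mod M = 3^1 mod 509 = 3
Delta = (5 - 7) * 3 mod 509 = 503
New hash = (505 + 503) mod 509 = 499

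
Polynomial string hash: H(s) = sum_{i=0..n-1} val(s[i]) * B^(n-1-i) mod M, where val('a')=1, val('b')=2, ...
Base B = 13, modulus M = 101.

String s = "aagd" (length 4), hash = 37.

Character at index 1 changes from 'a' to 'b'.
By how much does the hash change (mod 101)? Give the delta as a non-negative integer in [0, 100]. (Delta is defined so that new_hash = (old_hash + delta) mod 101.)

Answer: 68

Derivation:
Delta formula: (val(new) - val(old)) * B^(n-1-k) mod M
  val('b') - val('a') = 2 - 1 = 1
  B^(n-1-k) = 13^2 mod 101 = 68
  Delta = 1 * 68 mod 101 = 68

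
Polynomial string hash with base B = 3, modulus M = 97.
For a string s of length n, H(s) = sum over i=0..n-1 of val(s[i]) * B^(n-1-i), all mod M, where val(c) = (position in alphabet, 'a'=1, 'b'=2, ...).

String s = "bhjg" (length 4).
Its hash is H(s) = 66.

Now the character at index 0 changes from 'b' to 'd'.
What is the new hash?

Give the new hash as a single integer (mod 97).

Answer: 23

Derivation:
val('b') = 2, val('d') = 4
Position k = 0, exponent = n-1-k = 3
B^3 mod M = 3^3 mod 97 = 27
Delta = (4 - 2) * 27 mod 97 = 54
New hash = (66 + 54) mod 97 = 23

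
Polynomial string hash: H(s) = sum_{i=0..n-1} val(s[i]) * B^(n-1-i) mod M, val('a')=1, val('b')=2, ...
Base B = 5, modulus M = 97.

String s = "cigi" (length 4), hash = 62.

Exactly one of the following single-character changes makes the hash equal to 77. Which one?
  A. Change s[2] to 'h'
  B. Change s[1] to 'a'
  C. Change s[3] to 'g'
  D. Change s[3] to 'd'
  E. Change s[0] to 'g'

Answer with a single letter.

Answer: E

Derivation:
Option A: s[2]='g'->'h', delta=(8-7)*5^1 mod 97 = 5, hash=62+5 mod 97 = 67
Option B: s[1]='i'->'a', delta=(1-9)*5^2 mod 97 = 91, hash=62+91 mod 97 = 56
Option C: s[3]='i'->'g', delta=(7-9)*5^0 mod 97 = 95, hash=62+95 mod 97 = 60
Option D: s[3]='i'->'d', delta=(4-9)*5^0 mod 97 = 92, hash=62+92 mod 97 = 57
Option E: s[0]='c'->'g', delta=(7-3)*5^3 mod 97 = 15, hash=62+15 mod 97 = 77 <-- target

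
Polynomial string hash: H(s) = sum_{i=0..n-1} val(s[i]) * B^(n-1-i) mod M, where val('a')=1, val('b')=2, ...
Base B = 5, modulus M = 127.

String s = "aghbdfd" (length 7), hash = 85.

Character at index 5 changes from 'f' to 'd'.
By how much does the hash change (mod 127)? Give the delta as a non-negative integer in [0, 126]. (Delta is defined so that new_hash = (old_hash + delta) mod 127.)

Delta formula: (val(new) - val(old)) * B^(n-1-k) mod M
  val('d') - val('f') = 4 - 6 = -2
  B^(n-1-k) = 5^1 mod 127 = 5
  Delta = -2 * 5 mod 127 = 117

Answer: 117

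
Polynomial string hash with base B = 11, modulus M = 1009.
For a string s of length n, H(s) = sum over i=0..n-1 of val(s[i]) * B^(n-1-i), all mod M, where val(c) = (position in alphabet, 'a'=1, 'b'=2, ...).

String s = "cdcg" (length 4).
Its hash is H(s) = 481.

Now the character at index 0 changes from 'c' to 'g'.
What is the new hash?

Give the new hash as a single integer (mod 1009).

Answer: 760

Derivation:
val('c') = 3, val('g') = 7
Position k = 0, exponent = n-1-k = 3
B^3 mod M = 11^3 mod 1009 = 322
Delta = (7 - 3) * 322 mod 1009 = 279
New hash = (481 + 279) mod 1009 = 760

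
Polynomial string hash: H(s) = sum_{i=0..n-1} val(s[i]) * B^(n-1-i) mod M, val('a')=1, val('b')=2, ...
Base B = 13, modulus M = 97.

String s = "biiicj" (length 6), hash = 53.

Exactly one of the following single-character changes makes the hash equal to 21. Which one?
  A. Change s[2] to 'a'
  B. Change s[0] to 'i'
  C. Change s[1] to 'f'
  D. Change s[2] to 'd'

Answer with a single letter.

Answer: C

Derivation:
Option A: s[2]='i'->'a', delta=(1-9)*13^3 mod 97 = 78, hash=53+78 mod 97 = 34
Option B: s[0]='b'->'i', delta=(9-2)*13^5 mod 97 = 33, hash=53+33 mod 97 = 86
Option C: s[1]='i'->'f', delta=(6-9)*13^4 mod 97 = 65, hash=53+65 mod 97 = 21 <-- target
Option D: s[2]='i'->'d', delta=(4-9)*13^3 mod 97 = 73, hash=53+73 mod 97 = 29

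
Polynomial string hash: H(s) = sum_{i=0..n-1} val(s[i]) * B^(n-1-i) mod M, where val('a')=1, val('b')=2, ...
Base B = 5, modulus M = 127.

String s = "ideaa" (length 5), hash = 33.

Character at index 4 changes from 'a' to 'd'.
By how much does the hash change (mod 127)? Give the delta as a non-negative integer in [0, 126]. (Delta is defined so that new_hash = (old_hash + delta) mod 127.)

Delta formula: (val(new) - val(old)) * B^(n-1-k) mod M
  val('d') - val('a') = 4 - 1 = 3
  B^(n-1-k) = 5^0 mod 127 = 1
  Delta = 3 * 1 mod 127 = 3

Answer: 3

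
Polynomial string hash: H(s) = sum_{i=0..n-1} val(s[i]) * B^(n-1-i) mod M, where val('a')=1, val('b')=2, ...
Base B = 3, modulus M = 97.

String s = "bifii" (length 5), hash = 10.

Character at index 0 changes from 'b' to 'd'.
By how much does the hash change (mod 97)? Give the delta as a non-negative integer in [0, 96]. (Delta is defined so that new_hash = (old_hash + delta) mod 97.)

Answer: 65

Derivation:
Delta formula: (val(new) - val(old)) * B^(n-1-k) mod M
  val('d') - val('b') = 4 - 2 = 2
  B^(n-1-k) = 3^4 mod 97 = 81
  Delta = 2 * 81 mod 97 = 65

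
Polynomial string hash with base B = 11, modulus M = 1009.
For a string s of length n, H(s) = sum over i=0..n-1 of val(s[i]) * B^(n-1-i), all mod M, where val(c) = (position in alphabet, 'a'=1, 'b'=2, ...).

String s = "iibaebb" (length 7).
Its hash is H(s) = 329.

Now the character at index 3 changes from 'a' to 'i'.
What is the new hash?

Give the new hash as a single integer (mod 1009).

val('a') = 1, val('i') = 9
Position k = 3, exponent = n-1-k = 3
B^3 mod M = 11^3 mod 1009 = 322
Delta = (9 - 1) * 322 mod 1009 = 558
New hash = (329 + 558) mod 1009 = 887

Answer: 887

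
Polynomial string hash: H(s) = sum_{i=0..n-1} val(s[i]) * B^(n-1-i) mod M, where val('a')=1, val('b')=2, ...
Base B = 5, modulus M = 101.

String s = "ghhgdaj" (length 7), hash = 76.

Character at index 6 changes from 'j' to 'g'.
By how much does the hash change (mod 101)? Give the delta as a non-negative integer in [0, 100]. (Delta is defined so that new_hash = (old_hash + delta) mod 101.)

Delta formula: (val(new) - val(old)) * B^(n-1-k) mod M
  val('g') - val('j') = 7 - 10 = -3
  B^(n-1-k) = 5^0 mod 101 = 1
  Delta = -3 * 1 mod 101 = 98

Answer: 98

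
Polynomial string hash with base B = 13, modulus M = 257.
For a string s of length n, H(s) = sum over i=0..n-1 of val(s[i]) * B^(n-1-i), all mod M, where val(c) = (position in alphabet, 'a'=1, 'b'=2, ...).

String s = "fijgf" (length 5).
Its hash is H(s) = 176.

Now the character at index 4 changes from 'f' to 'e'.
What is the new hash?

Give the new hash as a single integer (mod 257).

Answer: 175

Derivation:
val('f') = 6, val('e') = 5
Position k = 4, exponent = n-1-k = 0
B^0 mod M = 13^0 mod 257 = 1
Delta = (5 - 6) * 1 mod 257 = 256
New hash = (176 + 256) mod 257 = 175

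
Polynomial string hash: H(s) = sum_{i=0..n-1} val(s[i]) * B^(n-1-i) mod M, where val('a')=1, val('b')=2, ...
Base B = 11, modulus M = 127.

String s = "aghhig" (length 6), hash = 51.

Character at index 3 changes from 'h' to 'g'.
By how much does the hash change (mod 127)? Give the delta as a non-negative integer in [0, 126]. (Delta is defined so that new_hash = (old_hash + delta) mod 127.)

Delta formula: (val(new) - val(old)) * B^(n-1-k) mod M
  val('g') - val('h') = 7 - 8 = -1
  B^(n-1-k) = 11^2 mod 127 = 121
  Delta = -1 * 121 mod 127 = 6

Answer: 6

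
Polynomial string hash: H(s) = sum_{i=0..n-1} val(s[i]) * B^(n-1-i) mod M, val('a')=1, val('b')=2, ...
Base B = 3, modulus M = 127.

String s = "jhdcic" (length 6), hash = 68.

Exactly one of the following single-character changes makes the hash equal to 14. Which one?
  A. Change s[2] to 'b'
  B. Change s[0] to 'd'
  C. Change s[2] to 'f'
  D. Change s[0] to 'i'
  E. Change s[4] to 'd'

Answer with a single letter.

Option A: s[2]='d'->'b', delta=(2-4)*3^3 mod 127 = 73, hash=68+73 mod 127 = 14 <-- target
Option B: s[0]='j'->'d', delta=(4-10)*3^5 mod 127 = 66, hash=68+66 mod 127 = 7
Option C: s[2]='d'->'f', delta=(6-4)*3^3 mod 127 = 54, hash=68+54 mod 127 = 122
Option D: s[0]='j'->'i', delta=(9-10)*3^5 mod 127 = 11, hash=68+11 mod 127 = 79
Option E: s[4]='i'->'d', delta=(4-9)*3^1 mod 127 = 112, hash=68+112 mod 127 = 53

Answer: A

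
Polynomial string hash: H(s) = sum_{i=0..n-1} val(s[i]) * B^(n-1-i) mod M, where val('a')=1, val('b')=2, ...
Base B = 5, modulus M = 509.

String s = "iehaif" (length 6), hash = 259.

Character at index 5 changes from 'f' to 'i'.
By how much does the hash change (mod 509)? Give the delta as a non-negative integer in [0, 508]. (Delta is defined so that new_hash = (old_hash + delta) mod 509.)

Delta formula: (val(new) - val(old)) * B^(n-1-k) mod M
  val('i') - val('f') = 9 - 6 = 3
  B^(n-1-k) = 5^0 mod 509 = 1
  Delta = 3 * 1 mod 509 = 3

Answer: 3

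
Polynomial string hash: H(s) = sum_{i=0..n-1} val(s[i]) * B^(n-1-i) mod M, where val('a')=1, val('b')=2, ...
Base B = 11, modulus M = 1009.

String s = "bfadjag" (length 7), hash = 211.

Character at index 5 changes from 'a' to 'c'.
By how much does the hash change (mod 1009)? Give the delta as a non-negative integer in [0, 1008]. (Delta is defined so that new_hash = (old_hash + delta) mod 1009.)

Delta formula: (val(new) - val(old)) * B^(n-1-k) mod M
  val('c') - val('a') = 3 - 1 = 2
  B^(n-1-k) = 11^1 mod 1009 = 11
  Delta = 2 * 11 mod 1009 = 22

Answer: 22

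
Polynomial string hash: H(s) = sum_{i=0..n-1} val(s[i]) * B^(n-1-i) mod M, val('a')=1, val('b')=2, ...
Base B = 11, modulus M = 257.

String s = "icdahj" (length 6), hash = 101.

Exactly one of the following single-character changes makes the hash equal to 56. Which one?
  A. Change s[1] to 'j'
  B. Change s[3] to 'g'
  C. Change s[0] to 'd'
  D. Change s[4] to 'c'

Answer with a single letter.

Option A: s[1]='c'->'j', delta=(10-3)*11^4 mod 257 = 201, hash=101+201 mod 257 = 45
Option B: s[3]='a'->'g', delta=(7-1)*11^2 mod 257 = 212, hash=101+212 mod 257 = 56 <-- target
Option C: s[0]='i'->'d', delta=(4-9)*11^5 mod 257 = 183, hash=101+183 mod 257 = 27
Option D: s[4]='h'->'c', delta=(3-8)*11^1 mod 257 = 202, hash=101+202 mod 257 = 46

Answer: B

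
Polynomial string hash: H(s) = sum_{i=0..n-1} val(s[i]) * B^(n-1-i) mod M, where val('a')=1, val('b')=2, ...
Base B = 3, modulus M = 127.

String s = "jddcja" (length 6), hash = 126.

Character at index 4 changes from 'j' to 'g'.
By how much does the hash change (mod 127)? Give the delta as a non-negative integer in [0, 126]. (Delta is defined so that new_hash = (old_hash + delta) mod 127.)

Answer: 118

Derivation:
Delta formula: (val(new) - val(old)) * B^(n-1-k) mod M
  val('g') - val('j') = 7 - 10 = -3
  B^(n-1-k) = 3^1 mod 127 = 3
  Delta = -3 * 3 mod 127 = 118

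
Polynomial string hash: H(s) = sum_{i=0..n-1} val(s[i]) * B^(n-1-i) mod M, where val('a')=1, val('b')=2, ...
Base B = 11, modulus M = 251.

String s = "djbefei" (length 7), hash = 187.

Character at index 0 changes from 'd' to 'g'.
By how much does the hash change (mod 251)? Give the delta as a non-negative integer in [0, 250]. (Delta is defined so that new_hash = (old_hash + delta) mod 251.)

Delta formula: (val(new) - val(old)) * B^(n-1-k) mod M
  val('g') - val('d') = 7 - 4 = 3
  B^(n-1-k) = 11^6 mod 251 = 3
  Delta = 3 * 3 mod 251 = 9

Answer: 9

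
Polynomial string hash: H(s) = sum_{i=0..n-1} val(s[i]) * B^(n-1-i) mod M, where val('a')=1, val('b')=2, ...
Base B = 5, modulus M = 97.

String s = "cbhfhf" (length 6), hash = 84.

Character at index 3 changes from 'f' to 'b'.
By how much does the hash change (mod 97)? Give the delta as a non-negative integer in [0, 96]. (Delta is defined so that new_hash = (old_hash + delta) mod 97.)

Answer: 94

Derivation:
Delta formula: (val(new) - val(old)) * B^(n-1-k) mod M
  val('b') - val('f') = 2 - 6 = -4
  B^(n-1-k) = 5^2 mod 97 = 25
  Delta = -4 * 25 mod 97 = 94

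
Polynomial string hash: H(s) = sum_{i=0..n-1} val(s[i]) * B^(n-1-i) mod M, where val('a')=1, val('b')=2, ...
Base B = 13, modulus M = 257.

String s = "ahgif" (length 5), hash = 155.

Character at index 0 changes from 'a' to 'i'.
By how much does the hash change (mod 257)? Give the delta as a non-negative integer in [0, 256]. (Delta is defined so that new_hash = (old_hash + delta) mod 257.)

Delta formula: (val(new) - val(old)) * B^(n-1-k) mod M
  val('i') - val('a') = 9 - 1 = 8
  B^(n-1-k) = 13^4 mod 257 = 34
  Delta = 8 * 34 mod 257 = 15

Answer: 15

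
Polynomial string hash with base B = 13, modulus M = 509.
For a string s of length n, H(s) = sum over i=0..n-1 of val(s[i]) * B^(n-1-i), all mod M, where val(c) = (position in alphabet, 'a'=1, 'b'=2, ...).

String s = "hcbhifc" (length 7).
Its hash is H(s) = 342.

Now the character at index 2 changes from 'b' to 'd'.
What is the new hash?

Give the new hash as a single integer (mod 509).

val('b') = 2, val('d') = 4
Position k = 2, exponent = n-1-k = 4
B^4 mod M = 13^4 mod 509 = 57
Delta = (4 - 2) * 57 mod 509 = 114
New hash = (342 + 114) mod 509 = 456

Answer: 456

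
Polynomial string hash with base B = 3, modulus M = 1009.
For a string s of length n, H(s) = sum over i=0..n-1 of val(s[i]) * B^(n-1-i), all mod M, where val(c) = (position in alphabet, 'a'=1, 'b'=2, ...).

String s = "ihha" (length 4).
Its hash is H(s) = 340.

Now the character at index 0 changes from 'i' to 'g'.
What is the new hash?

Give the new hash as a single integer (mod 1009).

Answer: 286

Derivation:
val('i') = 9, val('g') = 7
Position k = 0, exponent = n-1-k = 3
B^3 mod M = 3^3 mod 1009 = 27
Delta = (7 - 9) * 27 mod 1009 = 955
New hash = (340 + 955) mod 1009 = 286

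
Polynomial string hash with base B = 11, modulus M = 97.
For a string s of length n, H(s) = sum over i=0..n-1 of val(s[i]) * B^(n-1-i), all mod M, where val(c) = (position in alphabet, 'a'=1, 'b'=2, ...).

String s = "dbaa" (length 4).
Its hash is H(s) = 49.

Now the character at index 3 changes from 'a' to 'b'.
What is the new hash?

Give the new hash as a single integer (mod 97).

val('a') = 1, val('b') = 2
Position k = 3, exponent = n-1-k = 0
B^0 mod M = 11^0 mod 97 = 1
Delta = (2 - 1) * 1 mod 97 = 1
New hash = (49 + 1) mod 97 = 50

Answer: 50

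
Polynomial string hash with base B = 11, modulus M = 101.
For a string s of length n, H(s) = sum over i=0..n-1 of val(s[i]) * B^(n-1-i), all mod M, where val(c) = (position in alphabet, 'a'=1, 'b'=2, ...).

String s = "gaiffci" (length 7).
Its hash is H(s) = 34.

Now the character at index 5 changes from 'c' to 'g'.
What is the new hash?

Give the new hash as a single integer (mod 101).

val('c') = 3, val('g') = 7
Position k = 5, exponent = n-1-k = 1
B^1 mod M = 11^1 mod 101 = 11
Delta = (7 - 3) * 11 mod 101 = 44
New hash = (34 + 44) mod 101 = 78

Answer: 78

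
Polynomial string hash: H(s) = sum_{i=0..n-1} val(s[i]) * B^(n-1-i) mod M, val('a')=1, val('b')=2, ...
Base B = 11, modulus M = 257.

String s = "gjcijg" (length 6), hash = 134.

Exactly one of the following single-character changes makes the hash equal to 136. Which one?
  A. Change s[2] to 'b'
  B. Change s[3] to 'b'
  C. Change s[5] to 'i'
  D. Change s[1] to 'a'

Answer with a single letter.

Option A: s[2]='c'->'b', delta=(2-3)*11^3 mod 257 = 211, hash=134+211 mod 257 = 88
Option B: s[3]='i'->'b', delta=(2-9)*11^2 mod 257 = 181, hash=134+181 mod 257 = 58
Option C: s[5]='g'->'i', delta=(9-7)*11^0 mod 257 = 2, hash=134+2 mod 257 = 136 <-- target
Option D: s[1]='j'->'a', delta=(1-10)*11^4 mod 257 = 72, hash=134+72 mod 257 = 206

Answer: C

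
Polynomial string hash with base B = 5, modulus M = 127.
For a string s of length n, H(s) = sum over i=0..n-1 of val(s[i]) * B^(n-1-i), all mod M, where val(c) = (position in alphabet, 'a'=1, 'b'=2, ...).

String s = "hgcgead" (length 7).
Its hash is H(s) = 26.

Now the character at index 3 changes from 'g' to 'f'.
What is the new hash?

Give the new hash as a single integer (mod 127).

val('g') = 7, val('f') = 6
Position k = 3, exponent = n-1-k = 3
B^3 mod M = 5^3 mod 127 = 125
Delta = (6 - 7) * 125 mod 127 = 2
New hash = (26 + 2) mod 127 = 28

Answer: 28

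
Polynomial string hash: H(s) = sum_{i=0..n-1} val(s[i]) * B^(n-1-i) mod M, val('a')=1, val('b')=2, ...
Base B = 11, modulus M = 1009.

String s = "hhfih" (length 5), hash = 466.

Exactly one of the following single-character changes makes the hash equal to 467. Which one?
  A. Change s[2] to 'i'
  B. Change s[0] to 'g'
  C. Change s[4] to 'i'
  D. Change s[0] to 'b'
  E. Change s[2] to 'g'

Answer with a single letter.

Answer: C

Derivation:
Option A: s[2]='f'->'i', delta=(9-6)*11^2 mod 1009 = 363, hash=466+363 mod 1009 = 829
Option B: s[0]='h'->'g', delta=(7-8)*11^4 mod 1009 = 494, hash=466+494 mod 1009 = 960
Option C: s[4]='h'->'i', delta=(9-8)*11^0 mod 1009 = 1, hash=466+1 mod 1009 = 467 <-- target
Option D: s[0]='h'->'b', delta=(2-8)*11^4 mod 1009 = 946, hash=466+946 mod 1009 = 403
Option E: s[2]='f'->'g', delta=(7-6)*11^2 mod 1009 = 121, hash=466+121 mod 1009 = 587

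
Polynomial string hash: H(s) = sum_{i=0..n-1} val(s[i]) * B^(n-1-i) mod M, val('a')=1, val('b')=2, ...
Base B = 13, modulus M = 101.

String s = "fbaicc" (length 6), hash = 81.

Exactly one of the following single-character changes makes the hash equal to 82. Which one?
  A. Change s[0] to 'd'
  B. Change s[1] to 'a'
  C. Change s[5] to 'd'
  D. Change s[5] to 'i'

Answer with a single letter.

Answer: C

Derivation:
Option A: s[0]='f'->'d', delta=(4-6)*13^5 mod 101 = 67, hash=81+67 mod 101 = 47
Option B: s[1]='b'->'a', delta=(1-2)*13^4 mod 101 = 22, hash=81+22 mod 101 = 2
Option C: s[5]='c'->'d', delta=(4-3)*13^0 mod 101 = 1, hash=81+1 mod 101 = 82 <-- target
Option D: s[5]='c'->'i', delta=(9-3)*13^0 mod 101 = 6, hash=81+6 mod 101 = 87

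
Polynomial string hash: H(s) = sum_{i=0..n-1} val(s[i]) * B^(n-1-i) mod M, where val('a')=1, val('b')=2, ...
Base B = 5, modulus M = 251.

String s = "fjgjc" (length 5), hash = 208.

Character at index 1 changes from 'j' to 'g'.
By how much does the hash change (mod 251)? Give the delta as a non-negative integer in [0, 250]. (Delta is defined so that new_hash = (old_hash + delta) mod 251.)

Answer: 127

Derivation:
Delta formula: (val(new) - val(old)) * B^(n-1-k) mod M
  val('g') - val('j') = 7 - 10 = -3
  B^(n-1-k) = 5^3 mod 251 = 125
  Delta = -3 * 125 mod 251 = 127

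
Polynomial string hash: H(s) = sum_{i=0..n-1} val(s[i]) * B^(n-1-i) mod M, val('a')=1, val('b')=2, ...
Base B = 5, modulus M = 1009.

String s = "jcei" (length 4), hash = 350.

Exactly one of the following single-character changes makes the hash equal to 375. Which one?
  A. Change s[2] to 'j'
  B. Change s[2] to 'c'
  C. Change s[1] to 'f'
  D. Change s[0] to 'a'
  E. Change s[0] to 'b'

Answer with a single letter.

Answer: A

Derivation:
Option A: s[2]='e'->'j', delta=(10-5)*5^1 mod 1009 = 25, hash=350+25 mod 1009 = 375 <-- target
Option B: s[2]='e'->'c', delta=(3-5)*5^1 mod 1009 = 999, hash=350+999 mod 1009 = 340
Option C: s[1]='c'->'f', delta=(6-3)*5^2 mod 1009 = 75, hash=350+75 mod 1009 = 425
Option D: s[0]='j'->'a', delta=(1-10)*5^3 mod 1009 = 893, hash=350+893 mod 1009 = 234
Option E: s[0]='j'->'b', delta=(2-10)*5^3 mod 1009 = 9, hash=350+9 mod 1009 = 359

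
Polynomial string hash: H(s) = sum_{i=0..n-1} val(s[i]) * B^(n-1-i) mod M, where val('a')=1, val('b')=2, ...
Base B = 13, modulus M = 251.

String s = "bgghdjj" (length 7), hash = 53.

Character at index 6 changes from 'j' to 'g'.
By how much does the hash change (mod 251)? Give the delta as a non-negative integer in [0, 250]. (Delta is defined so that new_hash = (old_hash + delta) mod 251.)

Answer: 248

Derivation:
Delta formula: (val(new) - val(old)) * B^(n-1-k) mod M
  val('g') - val('j') = 7 - 10 = -3
  B^(n-1-k) = 13^0 mod 251 = 1
  Delta = -3 * 1 mod 251 = 248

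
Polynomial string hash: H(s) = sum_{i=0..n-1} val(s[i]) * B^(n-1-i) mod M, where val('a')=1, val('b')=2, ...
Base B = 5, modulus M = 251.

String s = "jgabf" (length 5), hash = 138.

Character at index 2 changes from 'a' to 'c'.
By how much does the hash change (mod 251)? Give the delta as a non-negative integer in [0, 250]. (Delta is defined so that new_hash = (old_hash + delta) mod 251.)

Answer: 50

Derivation:
Delta formula: (val(new) - val(old)) * B^(n-1-k) mod M
  val('c') - val('a') = 3 - 1 = 2
  B^(n-1-k) = 5^2 mod 251 = 25
  Delta = 2 * 25 mod 251 = 50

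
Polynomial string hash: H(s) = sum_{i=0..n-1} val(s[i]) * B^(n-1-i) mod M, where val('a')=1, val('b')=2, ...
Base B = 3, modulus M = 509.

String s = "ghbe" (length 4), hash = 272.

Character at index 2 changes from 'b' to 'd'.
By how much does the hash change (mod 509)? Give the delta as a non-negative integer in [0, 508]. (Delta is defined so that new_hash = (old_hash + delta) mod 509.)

Delta formula: (val(new) - val(old)) * B^(n-1-k) mod M
  val('d') - val('b') = 4 - 2 = 2
  B^(n-1-k) = 3^1 mod 509 = 3
  Delta = 2 * 3 mod 509 = 6

Answer: 6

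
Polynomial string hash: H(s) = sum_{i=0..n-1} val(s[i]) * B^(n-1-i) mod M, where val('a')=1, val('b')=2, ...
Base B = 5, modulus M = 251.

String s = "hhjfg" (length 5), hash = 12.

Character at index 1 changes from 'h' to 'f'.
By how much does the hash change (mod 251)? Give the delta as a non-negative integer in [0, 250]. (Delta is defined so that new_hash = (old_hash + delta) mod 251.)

Delta formula: (val(new) - val(old)) * B^(n-1-k) mod M
  val('f') - val('h') = 6 - 8 = -2
  B^(n-1-k) = 5^3 mod 251 = 125
  Delta = -2 * 125 mod 251 = 1

Answer: 1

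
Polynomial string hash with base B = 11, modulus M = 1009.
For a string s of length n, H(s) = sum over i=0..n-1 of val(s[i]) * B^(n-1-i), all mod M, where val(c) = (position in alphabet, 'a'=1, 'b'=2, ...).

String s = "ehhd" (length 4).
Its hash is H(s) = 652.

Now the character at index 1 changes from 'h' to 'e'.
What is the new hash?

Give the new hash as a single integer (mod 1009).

val('h') = 8, val('e') = 5
Position k = 1, exponent = n-1-k = 2
B^2 mod M = 11^2 mod 1009 = 121
Delta = (5 - 8) * 121 mod 1009 = 646
New hash = (652 + 646) mod 1009 = 289

Answer: 289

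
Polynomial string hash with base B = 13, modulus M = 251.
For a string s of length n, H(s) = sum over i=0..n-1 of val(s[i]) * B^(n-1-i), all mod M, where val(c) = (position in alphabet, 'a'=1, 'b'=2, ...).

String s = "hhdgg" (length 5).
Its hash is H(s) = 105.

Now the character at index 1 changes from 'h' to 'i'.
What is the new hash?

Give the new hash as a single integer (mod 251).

val('h') = 8, val('i') = 9
Position k = 1, exponent = n-1-k = 3
B^3 mod M = 13^3 mod 251 = 189
Delta = (9 - 8) * 189 mod 251 = 189
New hash = (105 + 189) mod 251 = 43

Answer: 43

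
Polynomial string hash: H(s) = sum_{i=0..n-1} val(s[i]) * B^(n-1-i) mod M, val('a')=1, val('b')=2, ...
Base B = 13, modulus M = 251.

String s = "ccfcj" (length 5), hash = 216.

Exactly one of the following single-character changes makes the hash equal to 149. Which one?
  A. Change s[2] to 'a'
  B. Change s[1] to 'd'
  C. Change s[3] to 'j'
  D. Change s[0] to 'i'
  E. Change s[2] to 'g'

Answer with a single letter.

Answer: D

Derivation:
Option A: s[2]='f'->'a', delta=(1-6)*13^2 mod 251 = 159, hash=216+159 mod 251 = 124
Option B: s[1]='c'->'d', delta=(4-3)*13^3 mod 251 = 189, hash=216+189 mod 251 = 154
Option C: s[3]='c'->'j', delta=(10-3)*13^1 mod 251 = 91, hash=216+91 mod 251 = 56
Option D: s[0]='c'->'i', delta=(9-3)*13^4 mod 251 = 184, hash=216+184 mod 251 = 149 <-- target
Option E: s[2]='f'->'g', delta=(7-6)*13^2 mod 251 = 169, hash=216+169 mod 251 = 134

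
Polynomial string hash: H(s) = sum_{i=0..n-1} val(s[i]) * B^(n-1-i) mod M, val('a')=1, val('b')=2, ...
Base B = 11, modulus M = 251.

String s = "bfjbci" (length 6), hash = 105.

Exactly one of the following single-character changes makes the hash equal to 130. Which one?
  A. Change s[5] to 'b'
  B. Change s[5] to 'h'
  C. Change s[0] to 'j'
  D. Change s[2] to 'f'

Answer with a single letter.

Answer: C

Derivation:
Option A: s[5]='i'->'b', delta=(2-9)*11^0 mod 251 = 244, hash=105+244 mod 251 = 98
Option B: s[5]='i'->'h', delta=(8-9)*11^0 mod 251 = 250, hash=105+250 mod 251 = 104
Option C: s[0]='b'->'j', delta=(10-2)*11^5 mod 251 = 25, hash=105+25 mod 251 = 130 <-- target
Option D: s[2]='j'->'f', delta=(6-10)*11^3 mod 251 = 198, hash=105+198 mod 251 = 52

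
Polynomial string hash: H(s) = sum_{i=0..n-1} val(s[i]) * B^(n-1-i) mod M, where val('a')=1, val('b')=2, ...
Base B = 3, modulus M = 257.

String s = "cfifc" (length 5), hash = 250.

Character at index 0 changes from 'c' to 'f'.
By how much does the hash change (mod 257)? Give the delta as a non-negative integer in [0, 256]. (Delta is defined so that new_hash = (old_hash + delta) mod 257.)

Delta formula: (val(new) - val(old)) * B^(n-1-k) mod M
  val('f') - val('c') = 6 - 3 = 3
  B^(n-1-k) = 3^4 mod 257 = 81
  Delta = 3 * 81 mod 257 = 243

Answer: 243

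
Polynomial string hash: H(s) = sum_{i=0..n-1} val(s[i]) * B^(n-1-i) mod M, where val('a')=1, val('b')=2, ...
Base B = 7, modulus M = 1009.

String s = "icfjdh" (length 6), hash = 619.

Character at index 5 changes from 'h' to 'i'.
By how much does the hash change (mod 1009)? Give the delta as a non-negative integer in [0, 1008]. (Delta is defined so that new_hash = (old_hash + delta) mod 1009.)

Answer: 1

Derivation:
Delta formula: (val(new) - val(old)) * B^(n-1-k) mod M
  val('i') - val('h') = 9 - 8 = 1
  B^(n-1-k) = 7^0 mod 1009 = 1
  Delta = 1 * 1 mod 1009 = 1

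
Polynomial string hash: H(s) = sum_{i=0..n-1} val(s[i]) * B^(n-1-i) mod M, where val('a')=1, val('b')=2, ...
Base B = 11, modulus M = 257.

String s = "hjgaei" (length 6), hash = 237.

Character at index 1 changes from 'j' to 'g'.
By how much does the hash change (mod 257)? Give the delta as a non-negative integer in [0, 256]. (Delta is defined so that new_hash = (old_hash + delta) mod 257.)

Answer: 24

Derivation:
Delta formula: (val(new) - val(old)) * B^(n-1-k) mod M
  val('g') - val('j') = 7 - 10 = -3
  B^(n-1-k) = 11^4 mod 257 = 249
  Delta = -3 * 249 mod 257 = 24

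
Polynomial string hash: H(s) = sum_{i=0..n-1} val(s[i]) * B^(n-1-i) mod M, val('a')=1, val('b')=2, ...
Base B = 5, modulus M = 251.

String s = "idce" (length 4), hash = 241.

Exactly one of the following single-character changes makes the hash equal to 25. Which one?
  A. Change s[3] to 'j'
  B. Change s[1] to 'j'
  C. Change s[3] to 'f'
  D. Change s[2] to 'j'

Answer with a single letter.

Option A: s[3]='e'->'j', delta=(10-5)*5^0 mod 251 = 5, hash=241+5 mod 251 = 246
Option B: s[1]='d'->'j', delta=(10-4)*5^2 mod 251 = 150, hash=241+150 mod 251 = 140
Option C: s[3]='e'->'f', delta=(6-5)*5^0 mod 251 = 1, hash=241+1 mod 251 = 242
Option D: s[2]='c'->'j', delta=(10-3)*5^1 mod 251 = 35, hash=241+35 mod 251 = 25 <-- target

Answer: D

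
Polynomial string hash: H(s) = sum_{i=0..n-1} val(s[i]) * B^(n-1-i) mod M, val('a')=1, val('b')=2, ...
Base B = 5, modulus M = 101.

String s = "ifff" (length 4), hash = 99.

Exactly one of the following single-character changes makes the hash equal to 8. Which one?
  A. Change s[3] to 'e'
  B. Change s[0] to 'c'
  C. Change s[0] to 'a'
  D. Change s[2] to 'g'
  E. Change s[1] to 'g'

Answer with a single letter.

Answer: C

Derivation:
Option A: s[3]='f'->'e', delta=(5-6)*5^0 mod 101 = 100, hash=99+100 mod 101 = 98
Option B: s[0]='i'->'c', delta=(3-9)*5^3 mod 101 = 58, hash=99+58 mod 101 = 56
Option C: s[0]='i'->'a', delta=(1-9)*5^3 mod 101 = 10, hash=99+10 mod 101 = 8 <-- target
Option D: s[2]='f'->'g', delta=(7-6)*5^1 mod 101 = 5, hash=99+5 mod 101 = 3
Option E: s[1]='f'->'g', delta=(7-6)*5^2 mod 101 = 25, hash=99+25 mod 101 = 23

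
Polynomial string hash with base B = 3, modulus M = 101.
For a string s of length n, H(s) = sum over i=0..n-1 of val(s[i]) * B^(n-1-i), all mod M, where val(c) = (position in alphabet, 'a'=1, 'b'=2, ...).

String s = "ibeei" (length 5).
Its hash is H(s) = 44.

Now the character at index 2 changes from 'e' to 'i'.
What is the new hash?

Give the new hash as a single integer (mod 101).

Answer: 80

Derivation:
val('e') = 5, val('i') = 9
Position k = 2, exponent = n-1-k = 2
B^2 mod M = 3^2 mod 101 = 9
Delta = (9 - 5) * 9 mod 101 = 36
New hash = (44 + 36) mod 101 = 80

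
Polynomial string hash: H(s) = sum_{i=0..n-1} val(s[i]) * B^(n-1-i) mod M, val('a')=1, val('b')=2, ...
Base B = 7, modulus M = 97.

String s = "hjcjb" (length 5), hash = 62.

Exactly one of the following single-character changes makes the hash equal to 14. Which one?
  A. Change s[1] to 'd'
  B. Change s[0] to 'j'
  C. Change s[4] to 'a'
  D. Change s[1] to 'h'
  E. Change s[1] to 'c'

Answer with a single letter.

Option A: s[1]='j'->'d', delta=(4-10)*7^3 mod 97 = 76, hash=62+76 mod 97 = 41
Option B: s[0]='h'->'j', delta=(10-8)*7^4 mod 97 = 49, hash=62+49 mod 97 = 14 <-- target
Option C: s[4]='b'->'a', delta=(1-2)*7^0 mod 97 = 96, hash=62+96 mod 97 = 61
Option D: s[1]='j'->'h', delta=(8-10)*7^3 mod 97 = 90, hash=62+90 mod 97 = 55
Option E: s[1]='j'->'c', delta=(3-10)*7^3 mod 97 = 24, hash=62+24 mod 97 = 86

Answer: B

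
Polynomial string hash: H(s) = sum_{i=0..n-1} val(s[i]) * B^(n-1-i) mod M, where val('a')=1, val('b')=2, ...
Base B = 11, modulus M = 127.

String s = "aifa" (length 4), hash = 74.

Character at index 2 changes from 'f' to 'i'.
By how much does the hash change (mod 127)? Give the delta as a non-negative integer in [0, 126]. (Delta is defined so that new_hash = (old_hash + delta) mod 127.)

Answer: 33

Derivation:
Delta formula: (val(new) - val(old)) * B^(n-1-k) mod M
  val('i') - val('f') = 9 - 6 = 3
  B^(n-1-k) = 11^1 mod 127 = 11
  Delta = 3 * 11 mod 127 = 33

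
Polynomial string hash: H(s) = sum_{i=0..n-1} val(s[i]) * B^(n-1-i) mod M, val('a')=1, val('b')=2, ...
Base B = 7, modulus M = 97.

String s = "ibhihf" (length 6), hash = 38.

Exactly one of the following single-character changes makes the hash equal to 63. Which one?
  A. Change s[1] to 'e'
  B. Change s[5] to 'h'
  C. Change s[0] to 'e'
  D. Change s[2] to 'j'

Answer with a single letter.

Option A: s[1]='b'->'e', delta=(5-2)*7^4 mod 97 = 25, hash=38+25 mod 97 = 63 <-- target
Option B: s[5]='f'->'h', delta=(8-6)*7^0 mod 97 = 2, hash=38+2 mod 97 = 40
Option C: s[0]='i'->'e', delta=(5-9)*7^5 mod 97 = 90, hash=38+90 mod 97 = 31
Option D: s[2]='h'->'j', delta=(10-8)*7^3 mod 97 = 7, hash=38+7 mod 97 = 45

Answer: A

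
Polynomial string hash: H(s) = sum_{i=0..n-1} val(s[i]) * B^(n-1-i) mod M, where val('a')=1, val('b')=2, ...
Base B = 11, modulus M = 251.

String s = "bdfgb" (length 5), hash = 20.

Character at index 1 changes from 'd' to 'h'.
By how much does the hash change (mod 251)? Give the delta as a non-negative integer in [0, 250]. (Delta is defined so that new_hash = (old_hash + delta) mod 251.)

Delta formula: (val(new) - val(old)) * B^(n-1-k) mod M
  val('h') - val('d') = 8 - 4 = 4
  B^(n-1-k) = 11^3 mod 251 = 76
  Delta = 4 * 76 mod 251 = 53

Answer: 53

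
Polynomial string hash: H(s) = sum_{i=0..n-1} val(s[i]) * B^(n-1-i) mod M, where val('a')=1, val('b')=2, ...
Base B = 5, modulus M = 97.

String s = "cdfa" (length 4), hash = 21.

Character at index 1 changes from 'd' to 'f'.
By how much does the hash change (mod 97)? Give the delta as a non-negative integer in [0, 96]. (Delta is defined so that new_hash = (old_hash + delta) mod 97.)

Answer: 50

Derivation:
Delta formula: (val(new) - val(old)) * B^(n-1-k) mod M
  val('f') - val('d') = 6 - 4 = 2
  B^(n-1-k) = 5^2 mod 97 = 25
  Delta = 2 * 25 mod 97 = 50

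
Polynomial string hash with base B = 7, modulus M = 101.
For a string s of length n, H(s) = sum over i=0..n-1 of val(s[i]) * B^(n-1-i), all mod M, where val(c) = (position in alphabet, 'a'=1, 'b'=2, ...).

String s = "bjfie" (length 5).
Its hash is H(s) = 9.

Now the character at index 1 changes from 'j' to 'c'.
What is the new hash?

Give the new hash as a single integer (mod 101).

val('j') = 10, val('c') = 3
Position k = 1, exponent = n-1-k = 3
B^3 mod M = 7^3 mod 101 = 40
Delta = (3 - 10) * 40 mod 101 = 23
New hash = (9 + 23) mod 101 = 32

Answer: 32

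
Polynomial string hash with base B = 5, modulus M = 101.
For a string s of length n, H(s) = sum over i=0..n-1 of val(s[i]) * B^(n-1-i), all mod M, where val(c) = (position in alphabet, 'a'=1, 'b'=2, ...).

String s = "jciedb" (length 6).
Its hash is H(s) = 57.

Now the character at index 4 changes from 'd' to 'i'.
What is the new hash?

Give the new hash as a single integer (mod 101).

Answer: 82

Derivation:
val('d') = 4, val('i') = 9
Position k = 4, exponent = n-1-k = 1
B^1 mod M = 5^1 mod 101 = 5
Delta = (9 - 4) * 5 mod 101 = 25
New hash = (57 + 25) mod 101 = 82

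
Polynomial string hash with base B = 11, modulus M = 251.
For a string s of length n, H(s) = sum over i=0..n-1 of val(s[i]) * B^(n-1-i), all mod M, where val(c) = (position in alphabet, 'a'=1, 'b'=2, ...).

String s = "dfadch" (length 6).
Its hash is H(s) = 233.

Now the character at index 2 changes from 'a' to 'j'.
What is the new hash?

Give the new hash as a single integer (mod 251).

Answer: 164

Derivation:
val('a') = 1, val('j') = 10
Position k = 2, exponent = n-1-k = 3
B^3 mod M = 11^3 mod 251 = 76
Delta = (10 - 1) * 76 mod 251 = 182
New hash = (233 + 182) mod 251 = 164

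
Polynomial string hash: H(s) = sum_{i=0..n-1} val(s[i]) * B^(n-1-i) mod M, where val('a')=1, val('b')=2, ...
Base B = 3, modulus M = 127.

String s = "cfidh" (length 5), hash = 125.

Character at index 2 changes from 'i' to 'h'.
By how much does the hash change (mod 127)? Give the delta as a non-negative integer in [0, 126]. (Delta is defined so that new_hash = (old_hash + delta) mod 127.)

Answer: 118

Derivation:
Delta formula: (val(new) - val(old)) * B^(n-1-k) mod M
  val('h') - val('i') = 8 - 9 = -1
  B^(n-1-k) = 3^2 mod 127 = 9
  Delta = -1 * 9 mod 127 = 118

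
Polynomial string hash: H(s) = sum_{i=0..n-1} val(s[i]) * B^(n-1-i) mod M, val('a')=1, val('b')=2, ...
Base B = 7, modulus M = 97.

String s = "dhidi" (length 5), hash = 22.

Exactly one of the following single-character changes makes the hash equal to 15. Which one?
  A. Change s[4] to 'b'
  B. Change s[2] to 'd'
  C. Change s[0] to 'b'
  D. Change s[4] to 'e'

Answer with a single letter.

Option A: s[4]='i'->'b', delta=(2-9)*7^0 mod 97 = 90, hash=22+90 mod 97 = 15 <-- target
Option B: s[2]='i'->'d', delta=(4-9)*7^2 mod 97 = 46, hash=22+46 mod 97 = 68
Option C: s[0]='d'->'b', delta=(2-4)*7^4 mod 97 = 48, hash=22+48 mod 97 = 70
Option D: s[4]='i'->'e', delta=(5-9)*7^0 mod 97 = 93, hash=22+93 mod 97 = 18

Answer: A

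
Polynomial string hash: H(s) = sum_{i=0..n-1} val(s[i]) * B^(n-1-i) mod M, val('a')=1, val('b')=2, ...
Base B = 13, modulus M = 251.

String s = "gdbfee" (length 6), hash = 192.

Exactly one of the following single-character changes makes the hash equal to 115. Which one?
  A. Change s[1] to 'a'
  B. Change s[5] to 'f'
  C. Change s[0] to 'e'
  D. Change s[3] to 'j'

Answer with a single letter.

Option A: s[1]='d'->'a', delta=(1-4)*13^4 mod 251 = 159, hash=192+159 mod 251 = 100
Option B: s[5]='e'->'f', delta=(6-5)*13^0 mod 251 = 1, hash=192+1 mod 251 = 193
Option C: s[0]='g'->'e', delta=(5-7)*13^5 mod 251 = 123, hash=192+123 mod 251 = 64
Option D: s[3]='f'->'j', delta=(10-6)*13^2 mod 251 = 174, hash=192+174 mod 251 = 115 <-- target

Answer: D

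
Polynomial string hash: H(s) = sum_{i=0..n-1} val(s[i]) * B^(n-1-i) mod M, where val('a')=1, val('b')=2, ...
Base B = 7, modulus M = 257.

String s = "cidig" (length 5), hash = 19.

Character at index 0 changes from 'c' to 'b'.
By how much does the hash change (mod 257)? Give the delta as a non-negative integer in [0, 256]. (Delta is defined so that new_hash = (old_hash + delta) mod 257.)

Delta formula: (val(new) - val(old)) * B^(n-1-k) mod M
  val('b') - val('c') = 2 - 3 = -1
  B^(n-1-k) = 7^4 mod 257 = 88
  Delta = -1 * 88 mod 257 = 169

Answer: 169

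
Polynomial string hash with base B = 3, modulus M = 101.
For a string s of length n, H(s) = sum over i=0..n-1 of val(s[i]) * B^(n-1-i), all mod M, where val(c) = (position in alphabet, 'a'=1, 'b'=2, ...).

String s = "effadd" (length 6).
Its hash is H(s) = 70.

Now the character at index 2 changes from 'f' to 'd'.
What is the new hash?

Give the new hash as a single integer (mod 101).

val('f') = 6, val('d') = 4
Position k = 2, exponent = n-1-k = 3
B^3 mod M = 3^3 mod 101 = 27
Delta = (4 - 6) * 27 mod 101 = 47
New hash = (70 + 47) mod 101 = 16

Answer: 16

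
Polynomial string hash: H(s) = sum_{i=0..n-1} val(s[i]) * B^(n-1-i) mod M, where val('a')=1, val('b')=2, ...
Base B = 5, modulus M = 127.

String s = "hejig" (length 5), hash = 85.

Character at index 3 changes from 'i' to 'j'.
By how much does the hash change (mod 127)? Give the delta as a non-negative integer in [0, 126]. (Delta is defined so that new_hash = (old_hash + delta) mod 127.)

Delta formula: (val(new) - val(old)) * B^(n-1-k) mod M
  val('j') - val('i') = 10 - 9 = 1
  B^(n-1-k) = 5^1 mod 127 = 5
  Delta = 1 * 5 mod 127 = 5

Answer: 5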